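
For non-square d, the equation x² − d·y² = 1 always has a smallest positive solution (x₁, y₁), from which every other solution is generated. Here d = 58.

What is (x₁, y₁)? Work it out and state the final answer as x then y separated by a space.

[7; 1,1,1,1,1,1,14] for √58; ℓ=7 ⇒ convergent index 13
a_0=7:  p_0=7·1+0=7,  q_0=7·0+1=1
a_1=1:  p_1=1·7+1=8,  q_1=1·1+0=1
a_2=1:  p_2=1·8+7=15,  q_2=1·1+1=2
a_3=1:  p_3=1·15+8=23,  q_3=1·2+1=3
a_4=1:  p_4=1·23+15=38,  q_4=1·3+2=5
a_5=1:  p_5=1·38+23=61,  q_5=1·5+3=8
…
a_8=1:  p_8=1·1447+99=1546,  q_8=1·190+13=203
a_9=1:  p_9=1·1546+1447=2993,  q_9=1·203+190=393
a_10=1:  p_10=1·2993+1546=4539,  q_10=1·393+203=596
…
a_12=1:  p_12=1·7532+4539=12071,  q_12=1·989+596=1585
a_13=1:  p_13=1·12071+7532=19603,  q_13=1·1585+989=2574
(x₁, y₁) = (19603, 2574);  19603² − 58·2574² = 1 ✓

19603 2574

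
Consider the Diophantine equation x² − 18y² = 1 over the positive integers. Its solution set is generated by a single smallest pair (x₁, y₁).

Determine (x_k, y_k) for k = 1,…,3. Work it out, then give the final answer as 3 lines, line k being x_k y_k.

17 4
577 136
19601 4620

√18 = [4; 4,8, …], period ℓ=2 (even) → k=1
i=0: a=4 ⇒ p=4, q=1
i=1: a=4 ⇒ p=17, q=4
fundamental: x₁=17, y₁=4  (since 289 − 18·16 = 1)
n=2: (17,4)∘(17,4) = (17·17+18·4·4, 17·4+4·17) = (577,136)
n=3: (577,136)∘(17,4) = (17·577+18·4·136, 17·136+4·577) = (19601,4620)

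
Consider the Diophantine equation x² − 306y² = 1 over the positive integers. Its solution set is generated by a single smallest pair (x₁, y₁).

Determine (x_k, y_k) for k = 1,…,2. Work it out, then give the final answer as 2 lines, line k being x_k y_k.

35 2
2449 140

√306 → a₀=17, period (2,34); ℓ=2 even so k=1
i=0: a=17 ⇒ p=17, q=1
i=1: a=2 ⇒ p=35, q=2
(x₁, y₁) = (35, 2);  35² − 306·2² = 1 ✓
(35+2√306)^2 = 2449 + 140√306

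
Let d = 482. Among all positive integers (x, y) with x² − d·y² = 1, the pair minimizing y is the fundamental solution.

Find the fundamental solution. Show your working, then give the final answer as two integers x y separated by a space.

483 22

d=482: √d = [21; 1,20,1,42] (ℓ=4, even), read p_3/q_3
i=0: a=21 ⇒ p=21, q=1
i=1: a=1 ⇒ p=22, q=1
i=2: a=20 ⇒ p=461, q=21
i=3: a=1 ⇒ p=483, q=22
(x₁, y₁) = (483, 22);  483² − 482·22² = 1 ✓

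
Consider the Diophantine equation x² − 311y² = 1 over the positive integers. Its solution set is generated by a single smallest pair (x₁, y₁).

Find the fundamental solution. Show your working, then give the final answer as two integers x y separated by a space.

16883880 957397

[17; 1,1,1,2,1,…,1,1,34] for √311; ℓ=16 ⇒ convergent index 15
k=0  a_k=17  p_k/q_k = 17/1
…
k=3  a_k=1  p_k/q_k = 53/3
…
k=12  a_k=2  p_k/q_k = 4565134/258865
…
k=14  a_k=1  p_k/q_k = 10724507/608131
k=15  a_k=1  p_k/q_k = 16883880/957397
→ (16883880, 957397).  Check: 16883880²=285065403854400, 311·957397²=285065403854399, difference 1.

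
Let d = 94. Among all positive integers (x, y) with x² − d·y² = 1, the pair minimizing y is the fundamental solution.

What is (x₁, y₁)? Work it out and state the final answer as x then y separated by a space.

2143295 221064

√94 → a₀=9, period (1,2,3,1,1,…,2,1,18); ℓ=16 even so k=15
step 0: (9, 1)  from 9·(1,0) + (0,1)
…
step 2: (29, 3)  from 2·(10,1) + (9,1)
step 3: (97, 10)  from 3·(29,3) + (10,1)
…
step 6: (1241, 128)  from 5·(223,23) + (126,13)
step 7: (1464, 151)  from 1·(1241,128) + (223,23)
step 8: (12953, 1336)  from 8·(1464,151) + (1241,128)
step 9: (14417, 1487)  from 1·(12953,1336) + (1464,151)
step 10: (85038, 8771)  from 5·(14417,1487) + (12953,1336)
step 11: (99455, 10258)  from 1·(85038,8771) + (14417,1487)
step 12: (184493, 19029)  from 1·(99455,10258) + (85038,8771)
step 13: (652934, 67345)  from 3·(184493,19029) + (99455,10258)
step 14: (1490361, 153719)  from 2·(652934,67345) + (184493,19029)
step 15: (2143295, 221064)  from 1·(1490361,153719) + (652934,67345)
→ (2143295, 221064).  Check: 2143295²=4593713457025, 94·221064²=4593713457024, difference 1.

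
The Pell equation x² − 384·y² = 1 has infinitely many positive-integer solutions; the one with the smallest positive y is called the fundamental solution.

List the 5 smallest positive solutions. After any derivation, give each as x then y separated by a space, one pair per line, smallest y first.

[19; 1,1,2,9,2,1,1,38] for √384; ℓ=8 ⇒ convergent index 7
k=0  a_k=19  p_k/q_k = 19/1
…
k=2  a_k=1  p_k/q_k = 39/2
k=3  a_k=2  p_k/q_k = 98/5
…
k=5  a_k=2  p_k/q_k = 1940/99
k=6  a_k=1  p_k/q_k = 2861/146
k=7  a_k=1  p_k/q_k = 4801/245
fundamental: x₁=4801, y₁=245  (since 23049601 − 384·60025 = 1)
k=2:  x_2 = 4801·4801+384·245·245 = 46099201,  y_2 = 4801·245+245·4801 = 2352490
k=3:  x_3 = 4801·46099201+384·245·2352490 = 442644523201,  y_3 = 4801·2352490+245·46099201 = 22588608735
k=4:  x_4 = 4801·442644523201+384·245·22588608735 = 4250272665676801,  y_4 = 4801·22588608735+245·442644523201 = 216895818720980
k=5:  x_5 = 4801·4250272665676801+384·245·216895818720980 = 40811117693184120001,  y_5 = 4801·216895818720980+245·4250272665676801 = 2082633628770241225

4801 245
46099201 2352490
442644523201 22588608735
4250272665676801 216895818720980
40811117693184120001 2082633628770241225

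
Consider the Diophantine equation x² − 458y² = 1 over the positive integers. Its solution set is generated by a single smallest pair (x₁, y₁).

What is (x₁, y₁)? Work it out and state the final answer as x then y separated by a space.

d=458: √d = [21; 2,2,42] (ℓ=3, odd), read p_5/q_5
k=0  a_k=21  p_k/q_k = 21/1
…
k=4  a_k=2  p_k/q_k = 9181/429
k=5  a_k=2  p_k/q_k = 22899/1070
→ (22899, 1070).  Check: 22899²=524364201, 458·1070²=524364200, difference 1.

22899 1070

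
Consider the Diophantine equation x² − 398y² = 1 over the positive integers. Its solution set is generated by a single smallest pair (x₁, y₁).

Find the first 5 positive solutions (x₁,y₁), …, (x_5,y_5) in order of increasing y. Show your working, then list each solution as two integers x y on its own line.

√398 = [19; 1,18,1,38, …], period ℓ=4 (even) → k=3
k=0  a_k=19  p_k/q_k = 19/1
k=1  a_k=1  p_k/q_k = 20/1
k=2  a_k=18  p_k/q_k = 379/19
k=3  a_k=1  p_k/q_k = 399/20
→ (399, 20).  Check: 399²=159201, 398·20²=159200, difference 1.
k=2:  x_2 = 399·399+398·20·20 = 318401,  y_2 = 399·20+20·399 = 15960
k=3:  x_3 = 399·318401+398·20·15960 = 254083599,  y_3 = 399·15960+20·318401 = 12736060
k=4:  x_4 = 399·254083599+398·20·12736060 = 202758393601,  y_4 = 399·12736060+20·254083599 = 10163359920
k=5:  x_5 = 399·202758393601+398·20·10163359920 = 161800944009999,  y_5 = 399·10163359920+20·202758393601 = 8110348480100

399 20
318401 15960
254083599 12736060
202758393601 10163359920
161800944009999 8110348480100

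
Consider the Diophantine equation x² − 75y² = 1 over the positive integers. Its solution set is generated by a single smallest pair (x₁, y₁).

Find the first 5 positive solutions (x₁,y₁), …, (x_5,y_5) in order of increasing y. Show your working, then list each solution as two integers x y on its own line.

26 3
1351 156
70226 8109
3650401 421512
189750626 21910515

√75 = [8; 1,1,1,16, …], period ℓ=4 (even) → k=3
i=0: a=8 ⇒ p=8, q=1
i=1: a=1 ⇒ p=9, q=1
i=2: a=1 ⇒ p=17, q=2
i=3: a=1 ⇒ p=26, q=3
→ (26, 3).  Check: 26²=676, 75·3²=675, difference 1.
(26+3√75)^2 = 1351 + 156√75
(26+3√75)^3 = 70226 + 8109√75
(26+3√75)^4 = 3650401 + 421512√75
(26+3√75)^5 = 189750626 + 21910515√75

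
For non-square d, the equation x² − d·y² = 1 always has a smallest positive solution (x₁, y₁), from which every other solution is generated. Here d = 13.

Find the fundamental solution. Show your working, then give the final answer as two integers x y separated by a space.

649 180

√13 = [3; 1,1,1,1,6, …], period ℓ=5 (odd) → k=9
a_0=3:  p_0=3·1+0=3,  q_0=3·0+1=1
a_1=1:  p_1=1·3+1=4,  q_1=1·1+0=1
a_2=1:  p_2=1·4+3=7,  q_2=1·1+1=2
a_3=1:  p_3=1·7+4=11,  q_3=1·2+1=3
a_4=1:  p_4=1·11+7=18,  q_4=1·3+2=5
a_5=6:  p_5=6·18+11=119,  q_5=6·5+3=33
a_6=1:  p_6=1·119+18=137,  q_6=1·33+5=38
…
a_8=1:  p_8=1·256+137=393,  q_8=1·71+38=109
a_9=1:  p_9=1·393+256=649,  q_9=1·109+71=180
fundamental: x₁=649, y₁=180  (since 421201 − 13·32400 = 1)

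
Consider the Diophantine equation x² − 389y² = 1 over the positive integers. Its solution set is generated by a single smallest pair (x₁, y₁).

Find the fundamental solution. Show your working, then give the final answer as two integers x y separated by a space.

√389 = [19; 1,2,1,1,1,1,2,1,38, …], period ℓ=9 (odd) → k=17
a_0=19:  p_0=19·1+0=19,  q_0=19·0+1=1
a_1=1:  p_1=1·19+1=20,  q_1=1·1+0=1
a_2=2:  p_2=2·20+19=59,  q_2=2·1+1=3
a_3=1:  p_3=1·59+20=79,  q_3=1·3+1=4
a_4=1:  p_4=1·79+59=138,  q_4=1·4+3=7
a_5=1:  p_5=1·138+79=217,  q_5=1·7+4=11
…
a_7=2:  p_7=2·355+217=927,  q_7=2·18+11=47
a_8=1:  p_8=1·927+355=1282,  q_8=1·47+18=65
…
a_10=1:  p_10=1·49643+1282=50925,  q_10=1·2517+65=2582
a_11=2:  p_11=2·50925+49643=151493,  q_11=2·2582+2517=7681
…
a_13=1:  p_13=1·202418+151493=353911,  q_13=1·10263+7681=17944
a_14=1:  p_14=1·353911+202418=556329,  q_14=1·17944+10263=28207
a_15=1:  p_15=1·556329+353911=910240,  q_15=1·28207+17944=46151
a_16=2:  p_16=2·910240+556329=2376809,  q_16=2·46151+28207=120509
a_17=1:  p_17=1·2376809+910240=3287049,  q_17=1·120509+46151=166660
→ (3287049, 166660).  Check: 3287049²=10804691128401, 389·166660²=10804691128400, difference 1.

3287049 166660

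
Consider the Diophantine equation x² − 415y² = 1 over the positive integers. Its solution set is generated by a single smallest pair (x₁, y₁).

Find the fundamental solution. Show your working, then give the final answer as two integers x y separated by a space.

18412804 903849

√415 = [20; 2,1,2,4,6,…,1,2,40, …], period ℓ=16 (even) → k=15
i=0: a=20 ⇒ p=20, q=1
…
i=6: a=1 ⇒ p=5154, q=253
…
i=10: a=1 ⇒ p=77473, q=3803
i=11: a=6 ⇒ p=508372, q=24955
…
i=13: a=2 ⇒ p=4730294, q=232201
i=14: a=1 ⇒ p=6841255, q=335824
i=15: a=2 ⇒ p=18412804, q=903849
fundamental: x₁=18412804, y₁=903849  (since 339031351142416 − 415·816943014801 = 1)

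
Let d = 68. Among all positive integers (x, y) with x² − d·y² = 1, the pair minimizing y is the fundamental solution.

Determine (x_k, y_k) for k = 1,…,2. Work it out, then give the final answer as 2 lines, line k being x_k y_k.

[8; 4,16] for √68; ℓ=2 ⇒ convergent index 1
step 0: (8, 1)  from 8·(1,0) + (0,1)
step 1: (33, 4)  from 4·(8,1) + (1,0)
fundamental: x₁=33, y₁=4  (since 1089 − 68·16 = 1)
k=2:  x_2 = 33·33+68·4·4 = 2177,  y_2 = 33·4+4·33 = 264

33 4
2177 264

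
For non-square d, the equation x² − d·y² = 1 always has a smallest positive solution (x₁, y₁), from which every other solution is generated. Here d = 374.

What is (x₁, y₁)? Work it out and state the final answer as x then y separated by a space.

d=374: √d = [19; 2,1,18,1,2,38] (ℓ=6, even), read p_5/q_5
i=0: a=19 ⇒ p=19, q=1
…
i=4: a=1 ⇒ p=1141, q=59
i=5: a=2 ⇒ p=3365, q=174
→ (3365, 174).  Check: 3365²=11323225, 374·174²=11323224, difference 1.

3365 174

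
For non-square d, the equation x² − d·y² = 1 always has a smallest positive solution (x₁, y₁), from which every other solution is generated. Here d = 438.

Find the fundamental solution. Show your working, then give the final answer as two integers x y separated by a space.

293 14

√438 = [20; 1,12,1,40, …], period ℓ=4 (even) → k=3
k=0  a_k=20  p_k/q_k = 20/1
…
k=2  a_k=12  p_k/q_k = 272/13
k=3  a_k=1  p_k/q_k = 293/14
fundamental: x₁=293, y₁=14  (since 85849 − 438·196 = 1)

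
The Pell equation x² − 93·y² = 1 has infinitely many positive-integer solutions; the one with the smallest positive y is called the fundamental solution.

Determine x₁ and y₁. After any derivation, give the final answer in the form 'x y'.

[9; 1,1,1,4,6,4,1,1,1,18] for √93; ℓ=10 ⇒ convergent index 9
i=0: a=9 ⇒ p=9, q=1
…
i=2: a=1 ⇒ p=19, q=2
i=3: a=1 ⇒ p=29, q=3
…
i=5: a=6 ⇒ p=839, q=87
i=6: a=4 ⇒ p=3491, q=362
…
i=8: a=1 ⇒ p=7821, q=811
i=9: a=1 ⇒ p=12151, q=1260
fundamental: x₁=12151, y₁=1260  (since 147646801 − 93·1587600 = 1)

12151 1260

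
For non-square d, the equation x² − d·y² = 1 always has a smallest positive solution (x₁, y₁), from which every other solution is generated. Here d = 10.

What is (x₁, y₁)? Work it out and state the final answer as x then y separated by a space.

19 6

d=10: √d = [3; 6] (ℓ=1, odd), read p_1/q_1
a_0=3:  p_0=3·1+0=3,  q_0=3·0+1=1
a_1=6:  p_1=6·3+1=19,  q_1=6·1+0=6
(x₁, y₁) = (19, 6);  19² − 10·6² = 1 ✓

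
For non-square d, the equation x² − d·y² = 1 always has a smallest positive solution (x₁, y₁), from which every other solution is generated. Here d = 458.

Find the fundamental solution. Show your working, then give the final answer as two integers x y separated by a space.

√458 → a₀=21, period (2,2,42); ℓ=3 odd so k=5
a_0=21:  p_0=21·1+0=21,  q_0=21·0+1=1
a_1=2:  p_1=2·21+1=43,  q_1=2·1+0=2
…
a_3=42:  p_3=42·107+43=4537,  q_3=42·5+2=212
a_4=2:  p_4=2·4537+107=9181,  q_4=2·212+5=429
a_5=2:  p_5=2·9181+4537=22899,  q_5=2·429+212=1070
fundamental: x₁=22899, y₁=1070  (since 524364201 − 458·1144900 = 1)

22899 1070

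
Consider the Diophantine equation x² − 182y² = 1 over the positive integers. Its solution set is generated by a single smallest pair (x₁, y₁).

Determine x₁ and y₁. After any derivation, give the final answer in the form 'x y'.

27 2

√182 = [13; 2,26, …], period ℓ=2 (even) → k=1
a_0=13:  p_0=13·1+0=13,  q_0=13·0+1=1
a_1=2:  p_1=2·13+1=27,  q_1=2·1+0=2
→ (27, 2).  Check: 27²=729, 182·2²=728, difference 1.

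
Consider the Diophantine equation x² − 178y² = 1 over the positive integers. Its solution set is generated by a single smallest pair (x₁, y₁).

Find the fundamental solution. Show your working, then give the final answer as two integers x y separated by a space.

[13; 2,1,12,1,2,26] for √178; ℓ=6 ⇒ convergent index 5
a_0=13:  p_0=13·1+0=13,  q_0=13·0+1=1
…
a_2=1:  p_2=1·27+13=40,  q_2=1·2+1=3
…
a_4=1:  p_4=1·507+40=547,  q_4=1·38+3=41
a_5=2:  p_5=2·547+507=1601,  q_5=2·41+38=120
(x₁, y₁) = (1601, 120);  1601² − 178·120² = 1 ✓

1601 120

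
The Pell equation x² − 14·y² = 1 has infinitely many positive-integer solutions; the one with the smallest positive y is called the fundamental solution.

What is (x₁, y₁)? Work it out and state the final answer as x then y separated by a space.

15 4

√14 → a₀=3, period (1,2,1,6); ℓ=4 even so k=3
step 0: (3, 1)  from 3·(1,0) + (0,1)
…
step 2: (11, 3)  from 2·(4,1) + (3,1)
step 3: (15, 4)  from 1·(11,3) + (4,1)
→ (15, 4).  Check: 15²=225, 14·4²=224, difference 1.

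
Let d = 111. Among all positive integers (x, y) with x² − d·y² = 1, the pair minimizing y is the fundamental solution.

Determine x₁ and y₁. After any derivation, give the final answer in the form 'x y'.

√111 → a₀=10, period (1,1,6,1,1,20); ℓ=6 even so k=5
a_0=10:  p_0=10·1+0=10,  q_0=10·0+1=1
a_1=1:  p_1=1·10+1=11,  q_1=1·1+0=1
a_2=1:  p_2=1·11+10=21,  q_2=1·1+1=2
a_3=6:  p_3=6·21+11=137,  q_3=6·2+1=13
a_4=1:  p_4=1·137+21=158,  q_4=1·13+2=15
a_5=1:  p_5=1·158+137=295,  q_5=1·15+13=28
fundamental: x₁=295, y₁=28  (since 87025 − 111·784 = 1)

295 28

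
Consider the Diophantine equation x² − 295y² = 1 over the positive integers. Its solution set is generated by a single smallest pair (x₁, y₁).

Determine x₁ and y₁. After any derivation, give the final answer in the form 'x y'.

2024999 117900

[17; 5,1,2,3,2,6,2,3,2,1,5,34] for √295; ℓ=12 ⇒ convergent index 11
k=0  a_k=17  p_k/q_k = 17/1
…
k=5  a_k=2  p_k/q_k = 2250/131
…
k=9  a_k=2  p_k/q_k = 247414/14405
k=10  a_k=1  p_k/q_k = 355517/20699
k=11  a_k=5  p_k/q_k = 2024999/117900
→ (2024999, 117900).  Check: 2024999²=4100620950001, 295·117900²=4100620950000, difference 1.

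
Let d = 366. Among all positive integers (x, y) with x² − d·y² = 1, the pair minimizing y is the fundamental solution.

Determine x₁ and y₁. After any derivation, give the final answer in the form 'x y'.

907925 47458

√366 = [19; 7,1,1,1,2,12,2,1,1,1,7,38, …], period ℓ=12 (even) → k=11
k=0  a_k=19  p_k/q_k = 19/1
…
k=5  a_k=2  p_k/q_k = 1167/61
…
k=7  a_k=2  p_k/q_k = 30055/1571
…
k=9  a_k=1  p_k/q_k = 74554/3897
k=10  a_k=1  p_k/q_k = 119053/6223
k=11  a_k=7  p_k/q_k = 907925/47458
→ (907925, 47458).  Check: 907925²=824327805625, 366·47458²=824327805624, difference 1.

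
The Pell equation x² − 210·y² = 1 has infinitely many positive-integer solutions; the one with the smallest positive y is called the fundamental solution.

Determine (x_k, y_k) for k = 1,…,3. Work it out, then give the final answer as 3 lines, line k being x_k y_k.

√210 → a₀=14, period (2,28); ℓ=2 even so k=1
i=0: a=14 ⇒ p=14, q=1
i=1: a=2 ⇒ p=29, q=2
→ (29, 2).  Check: 29²=841, 210·2²=840, difference 1.
k=2:  x_2 = 29·29+210·2·2 = 1681,  y_2 = 29·2+2·29 = 116
k=3:  x_3 = 29·1681+210·2·116 = 97469,  y_3 = 29·116+2·1681 = 6726

29 2
1681 116
97469 6726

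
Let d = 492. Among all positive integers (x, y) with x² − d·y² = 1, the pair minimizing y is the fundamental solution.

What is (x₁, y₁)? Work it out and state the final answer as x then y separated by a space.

d=492: √d = [22; 5,1,1,10,1,1,5,44] (ℓ=8, even), read p_7/q_7
k=0  a_k=22  p_k/q_k = 22/1
k=1  a_k=5  p_k/q_k = 111/5
k=2  a_k=1  p_k/q_k = 133/6
k=3  a_k=1  p_k/q_k = 244/11
k=4  a_k=10  p_k/q_k = 2573/116
k=5  a_k=1  p_k/q_k = 2817/127
k=6  a_k=1  p_k/q_k = 5390/243
k=7  a_k=5  p_k/q_k = 29767/1342
fundamental: x₁=29767, y₁=1342  (since 886074289 − 492·1800964 = 1)

29767 1342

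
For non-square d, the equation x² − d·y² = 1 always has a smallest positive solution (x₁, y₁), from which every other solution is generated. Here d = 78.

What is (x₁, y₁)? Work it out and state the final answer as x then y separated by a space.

53 6

[8; 1,4,1,16] for √78; ℓ=4 ⇒ convergent index 3
step 0: (8, 1)  from 8·(1,0) + (0,1)
step 1: (9, 1)  from 1·(8,1) + (1,0)
step 2: (44, 5)  from 4·(9,1) + (8,1)
step 3: (53, 6)  from 1·(44,5) + (9,1)
(x₁, y₁) = (53, 6);  53² − 78·6² = 1 ✓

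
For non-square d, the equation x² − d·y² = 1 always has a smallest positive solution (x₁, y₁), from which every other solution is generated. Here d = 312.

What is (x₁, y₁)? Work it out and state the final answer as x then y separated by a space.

53 3

√312 → a₀=17, period (1,1,1,34); ℓ=4 even so k=3
step 0: (17, 1)  from 17·(1,0) + (0,1)
…
step 2: (35, 2)  from 1·(18,1) + (17,1)
step 3: (53, 3)  from 1·(35,2) + (18,1)
(x₁, y₁) = (53, 3);  53² − 312·3² = 1 ✓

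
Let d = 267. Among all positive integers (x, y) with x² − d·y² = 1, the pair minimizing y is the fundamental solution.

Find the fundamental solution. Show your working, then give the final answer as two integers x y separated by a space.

√267 = [16; 2,1,15,1,2,32, …], period ℓ=6 (even) → k=5
step 0: (16, 1)  from 16·(1,0) + (0,1)
…
step 2: (49, 3)  from 1·(33,2) + (16,1)
step 3: (768, 47)  from 15·(49,3) + (33,2)
step 4: (817, 50)  from 1·(768,47) + (49,3)
step 5: (2402, 147)  from 2·(817,50) + (768,47)
(x₁, y₁) = (2402, 147);  2402² − 267·147² = 1 ✓

2402 147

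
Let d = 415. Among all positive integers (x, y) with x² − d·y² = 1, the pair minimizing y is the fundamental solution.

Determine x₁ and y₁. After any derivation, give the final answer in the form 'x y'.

18412804 903849

√415 → a₀=20, period (2,1,2,4,6,…,1,2,40); ℓ=16 even so k=15
step 0: (20, 1)  from 20·(1,0) + (0,1)
step 1: (41, 2)  from 2·(20,1) + (1,0)
step 2: (61, 3)  from 1·(41,2) + (20,1)
…
step 5: (4441, 218)  from 6·(713,35) + (163,8)
…
step 11: (508372, 24955)  from 6·(77473,3803) + (43534,2137)
…
step 13: (4730294, 232201)  from 2·(2110961,103623) + (508372,24955)
step 14: (6841255, 335824)  from 1·(4730294,232201) + (2110961,103623)
step 15: (18412804, 903849)  from 2·(6841255,335824) + (4730294,232201)
(x₁, y₁) = (18412804, 903849);  18412804² − 415·903849² = 1 ✓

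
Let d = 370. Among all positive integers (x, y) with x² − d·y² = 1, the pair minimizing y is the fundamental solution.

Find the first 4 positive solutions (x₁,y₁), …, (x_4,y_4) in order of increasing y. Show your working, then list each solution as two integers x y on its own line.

√370 = [19; 4,4,38, …], period ℓ=3 (odd) → k=5
i=0: a=19 ⇒ p=19, q=1
i=1: a=4 ⇒ p=77, q=4
i=2: a=4 ⇒ p=327, q=17
i=3: a=38 ⇒ p=12503, q=650
i=4: a=4 ⇒ p=50339, q=2617
i=5: a=4 ⇒ p=213859, q=11118
(x₁, y₁) = (213859, 11118);  213859² − 370·11118² = 1 ✓
k=2:  x_2 = 213859·213859+370·11118·11118 = 91471343761,  y_2 = 213859·11118+11118·213859 = 4755368724
k=3:  x_3 = 213859·91471343761+370·11118·4755368724 = 39123940210553539,  y_3 = 213859·4755368724+11118·91471343761 = 2033956799880714
k=4:  x_4 = 213859·39123940210553539+370·11118·2033956799880714 = 16734013458886067250241,  y_4 = 213859·2033956799880714+11118·39123940210553539 = 869959934526623861928

213859 11118
91471343761 4755368724
39123940210553539 2033956799880714
16734013458886067250241 869959934526623861928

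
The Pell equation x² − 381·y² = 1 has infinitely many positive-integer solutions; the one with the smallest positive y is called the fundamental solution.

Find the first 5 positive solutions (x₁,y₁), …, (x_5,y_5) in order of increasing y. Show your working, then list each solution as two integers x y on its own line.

1015 52
2060449 105560
4182710455 214286748
8490900163201 435001992880
17236523148587575 883053831259652

√381 → a₀=19, period (1,1,12,1,1,38); ℓ=6 even so k=5
step 0: (19, 1)  from 19·(1,0) + (0,1)
…
step 2: (39, 2)  from 1·(20,1) + (19,1)
…
step 4: (527, 27)  from 1·(488,25) + (39,2)
step 5: (1015, 52)  from 1·(527,27) + (488,25)
→ (1015, 52).  Check: 1015²=1030225, 381·52²=1030224, difference 1.
(1015+52√381)^2 = 2060449 + 105560√381
(1015+52√381)^3 = 4182710455 + 214286748√381
(1015+52√381)^4 = 8490900163201 + 435001992880√381
(1015+52√381)^5 = 17236523148587575 + 883053831259652√381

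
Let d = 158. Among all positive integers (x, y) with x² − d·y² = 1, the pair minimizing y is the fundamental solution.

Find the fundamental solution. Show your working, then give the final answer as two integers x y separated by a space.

7743 616

√158 → a₀=12, period (1,1,3,12,3,1,1,24); ℓ=8 even so k=7
i=0: a=12 ⇒ p=12, q=1
i=1: a=1 ⇒ p=13, q=1
…
i=3: a=3 ⇒ p=88, q=7
i=4: a=12 ⇒ p=1081, q=86
i=5: a=3 ⇒ p=3331, q=265
i=6: a=1 ⇒ p=4412, q=351
i=7: a=1 ⇒ p=7743, q=616
(x₁, y₁) = (7743, 616);  7743² − 158·616² = 1 ✓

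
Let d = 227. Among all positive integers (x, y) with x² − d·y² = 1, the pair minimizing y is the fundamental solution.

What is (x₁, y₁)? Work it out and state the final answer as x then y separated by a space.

[15; 15,30] for √227; ℓ=2 ⇒ convergent index 1
k=0  a_k=15  p_k/q_k = 15/1
k=1  a_k=15  p_k/q_k = 226/15
(x₁, y₁) = (226, 15);  226² − 227·15² = 1 ✓

226 15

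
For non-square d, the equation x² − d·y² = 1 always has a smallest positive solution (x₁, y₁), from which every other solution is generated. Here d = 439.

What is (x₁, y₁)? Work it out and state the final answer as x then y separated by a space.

√439 → a₀=20, period (1,19,1,40); ℓ=4 even so k=3
step 0: (20, 1)  from 20·(1,0) + (0,1)
…
step 2: (419, 20)  from 19·(21,1) + (20,1)
step 3: (440, 21)  from 1·(419,20) + (21,1)
fundamental: x₁=440, y₁=21  (since 193600 − 439·441 = 1)

440 21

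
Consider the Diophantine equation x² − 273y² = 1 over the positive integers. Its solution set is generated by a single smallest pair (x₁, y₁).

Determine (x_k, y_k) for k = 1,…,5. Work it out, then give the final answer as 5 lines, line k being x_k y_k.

√273 = [16; 1,1,10,1,1,32, …], period ℓ=6 (even) → k=5
i=0: a=16 ⇒ p=16, q=1
…
i=3: a=10 ⇒ p=347, q=21
i=4: a=1 ⇒ p=380, q=23
i=5: a=1 ⇒ p=727, q=44
fundamental: x₁=727, y₁=44  (since 528529 − 273·1936 = 1)
(727+44√273)^2 = 1057057 + 63976√273
(727+44√273)^3 = 1536960151 + 93021060√273
(727+44√273)^4 = 2234739002497 + 135252557264√273
(727+44√273)^5 = 3249308972670487 + 196657125240796√273

727 44
1057057 63976
1536960151 93021060
2234739002497 135252557264
3249308972670487 196657125240796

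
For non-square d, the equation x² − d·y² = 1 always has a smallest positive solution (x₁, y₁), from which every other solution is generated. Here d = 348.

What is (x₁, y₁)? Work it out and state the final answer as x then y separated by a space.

d=348: √d = [18; 1,1,1,8,1,1,1,36] (ℓ=8, even), read p_7/q_7
a_0=18:  p_0=18·1+0=18,  q_0=18·0+1=1
a_1=1:  p_1=1·18+1=19,  q_1=1·1+0=1
…
a_3=1:  p_3=1·37+19=56,  q_3=1·2+1=3
a_4=8:  p_4=8·56+37=485,  q_4=8·3+2=26
a_5=1:  p_5=1·485+56=541,  q_5=1·26+3=29
a_6=1:  p_6=1·541+485=1026,  q_6=1·29+26=55
a_7=1:  p_7=1·1026+541=1567,  q_7=1·55+29=84
→ (1567, 84).  Check: 1567²=2455489, 348·84²=2455488, difference 1.

1567 84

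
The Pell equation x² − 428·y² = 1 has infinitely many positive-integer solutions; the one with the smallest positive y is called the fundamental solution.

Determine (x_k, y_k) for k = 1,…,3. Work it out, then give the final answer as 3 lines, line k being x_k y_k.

1850887 89466
6851565373537 331182912684
25362946559057703751 1225964295417811950

d=428: √d = [20; 1,2,4,1,5,10,5,1,4,2,1,40] (ℓ=12, even), read p_11/q_11
k=0  a_k=20  p_k/q_k = 20/1
…
k=2  a_k=2  p_k/q_k = 62/3
…
k=7  a_k=5  p_k/q_k = 99779/4823
…
k=10  a_k=2  p_k/q_k = 1273708/61567
k=11  a_k=1  p_k/q_k = 1850887/89466
fundamental: x₁=1850887, y₁=89466  (since 3425782686769 − 428·8004165156 = 1)
(1850887+89466√428)^2 = 6851565373537 + 331182912684√428
(1850887+89466√428)^3 = 25362946559057703751 + 1225964295417811950√428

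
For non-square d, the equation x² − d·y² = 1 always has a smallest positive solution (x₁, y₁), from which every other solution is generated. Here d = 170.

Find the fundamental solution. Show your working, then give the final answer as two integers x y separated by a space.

339 26

√170 = [13; 26, …], period ℓ=1 (odd) → k=1
step 0: (13, 1)  from 13·(1,0) + (0,1)
step 1: (339, 26)  from 26·(13,1) + (1,0)
→ (339, 26).  Check: 339²=114921, 170·26²=114920, difference 1.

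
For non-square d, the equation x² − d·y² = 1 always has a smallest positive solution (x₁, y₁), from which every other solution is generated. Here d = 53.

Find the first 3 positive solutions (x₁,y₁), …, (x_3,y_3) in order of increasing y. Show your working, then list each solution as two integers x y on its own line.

66249 9100
8777860001 1205731800
1163048894346249 159757052027300

[7; 3,1,1,3,14] for √53; ℓ=5 ⇒ convergent index 9
step 0: (7, 1)  from 7·(1,0) + (0,1)
step 1: (22, 3)  from 3·(7,1) + (1,0)
step 2: (29, 4)  from 1·(22,3) + (7,1)
step 3: (51, 7)  from 1·(29,4) + (22,3)
…
step 7: (10578, 1453)  from 1·(7979,1096) + (2599,357)
step 8: (18557, 2549)  from 1·(10578,1453) + (7979,1096)
step 9: (66249, 9100)  from 3·(18557,2549) + (10578,1453)
→ (66249, 9100).  Check: 66249²=4388930001, 53·9100²=4388930000, difference 1.
k=2:  x_2 = 66249·66249+53·9100·9100 = 8777860001,  y_2 = 66249·9100+9100·66249 = 1205731800
k=3:  x_3 = 66249·8777860001+53·9100·1205731800 = 1163048894346249,  y_3 = 66249·1205731800+9100·8777860001 = 159757052027300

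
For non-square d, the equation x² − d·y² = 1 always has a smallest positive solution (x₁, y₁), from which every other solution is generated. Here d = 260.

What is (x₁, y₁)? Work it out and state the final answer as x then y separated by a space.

129 8

[16; 8,32] for √260; ℓ=2 ⇒ convergent index 1
a_0=16:  p_0=16·1+0=16,  q_0=16·0+1=1
a_1=8:  p_1=8·16+1=129,  q_1=8·1+0=8
fundamental: x₁=129, y₁=8  (since 16641 − 260·64 = 1)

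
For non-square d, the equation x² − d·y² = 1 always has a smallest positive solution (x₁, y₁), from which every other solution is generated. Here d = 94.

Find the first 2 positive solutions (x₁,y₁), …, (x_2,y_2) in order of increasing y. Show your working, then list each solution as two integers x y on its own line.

2143295 221064
9187426914049 947610731760

√94 → a₀=9, period (1,2,3,1,1,…,2,1,18); ℓ=16 even so k=15
i=0: a=9 ⇒ p=9, q=1
i=1: a=1 ⇒ p=10, q=1
i=2: a=2 ⇒ p=29, q=3
i=3: a=3 ⇒ p=97, q=10
i=4: a=1 ⇒ p=126, q=13
i=5: a=1 ⇒ p=223, q=23
i=6: a=5 ⇒ p=1241, q=128
i=7: a=1 ⇒ p=1464, q=151
i=8: a=8 ⇒ p=12953, q=1336
i=9: a=1 ⇒ p=14417, q=1487
i=10: a=5 ⇒ p=85038, q=8771
i=11: a=1 ⇒ p=99455, q=10258
…
i=14: a=2 ⇒ p=1490361, q=153719
i=15: a=1 ⇒ p=2143295, q=221064
→ (2143295, 221064).  Check: 2143295²=4593713457025, 94·221064²=4593713457024, difference 1.
n=2: (2143295,221064)∘(2143295,221064) = (2143295·2143295+94·221064·221064, 2143295·221064+221064·2143295) = (9187426914049,947610731760)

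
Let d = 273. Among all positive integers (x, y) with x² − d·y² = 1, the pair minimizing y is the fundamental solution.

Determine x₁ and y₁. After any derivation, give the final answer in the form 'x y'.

727 44

√273 = [16; 1,1,10,1,1,32, …], period ℓ=6 (even) → k=5
k=0  a_k=16  p_k/q_k = 16/1
k=1  a_k=1  p_k/q_k = 17/1
k=2  a_k=1  p_k/q_k = 33/2
k=3  a_k=10  p_k/q_k = 347/21
k=4  a_k=1  p_k/q_k = 380/23
k=5  a_k=1  p_k/q_k = 727/44
→ (727, 44).  Check: 727²=528529, 273·44²=528528, difference 1.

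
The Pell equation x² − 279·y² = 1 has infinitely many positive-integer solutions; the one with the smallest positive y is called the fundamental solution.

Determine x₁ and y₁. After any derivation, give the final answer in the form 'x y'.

√279 = [16; 1,2,2,1,2,2,1,32, …], period ℓ=8 (even) → k=7
step 0: (16, 1)  from 16·(1,0) + (0,1)
step 1: (17, 1)  from 1·(16,1) + (1,0)
…
step 3: (117, 7)  from 2·(50,3) + (17,1)
…
step 6: (1069, 64)  from 2·(451,27) + (167,10)
step 7: (1520, 91)  from 1·(1069,64) + (451,27)
(x₁, y₁) = (1520, 91);  1520² − 279·91² = 1 ✓

1520 91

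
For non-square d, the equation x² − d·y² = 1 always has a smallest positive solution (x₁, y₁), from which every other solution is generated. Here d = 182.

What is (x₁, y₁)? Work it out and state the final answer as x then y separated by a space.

27 2

[13; 2,26] for √182; ℓ=2 ⇒ convergent index 1
a_0=13:  p_0=13·1+0=13,  q_0=13·0+1=1
a_1=2:  p_1=2·13+1=27,  q_1=2·1+0=2
→ (27, 2).  Check: 27²=729, 182·2²=728, difference 1.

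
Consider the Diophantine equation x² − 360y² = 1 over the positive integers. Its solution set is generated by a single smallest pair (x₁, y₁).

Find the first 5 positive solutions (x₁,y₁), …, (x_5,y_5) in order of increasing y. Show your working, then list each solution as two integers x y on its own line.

19 1
721 38
27379 1443
1039681 54796
39480499 2080805

[18; 1,36] for √360; ℓ=2 ⇒ convergent index 1
step 0: (18, 1)  from 18·(1,0) + (0,1)
step 1: (19, 1)  from 1·(18,1) + (1,0)
fundamental: x₁=19, y₁=1  (since 361 − 360·1 = 1)
(19+1√360)^2 = 721 + 38√360
(19+1√360)^3 = 27379 + 1443√360
(19+1√360)^4 = 1039681 + 54796√360
(19+1√360)^5 = 39480499 + 2080805√360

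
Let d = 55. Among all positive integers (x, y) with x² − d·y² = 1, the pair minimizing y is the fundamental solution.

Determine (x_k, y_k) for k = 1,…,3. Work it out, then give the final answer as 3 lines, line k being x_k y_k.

89 12
15841 2136
2819609 380196

d=55: √d = [7; 2,2,2,14] (ℓ=4, even), read p_3/q_3
a_0=7:  p_0=7·1+0=7,  q_0=7·0+1=1
a_1=2:  p_1=2·7+1=15,  q_1=2·1+0=2
a_2=2:  p_2=2·15+7=37,  q_2=2·2+1=5
a_3=2:  p_3=2·37+15=89,  q_3=2·5+2=12
fundamental: x₁=89, y₁=12  (since 7921 − 55·144 = 1)
n=2: (89,12)∘(89,12) = (89·89+55·12·12, 89·12+12·89) = (15841,2136)
n=3: (15841,2136)∘(89,12) = (89·15841+55·12·2136, 89·2136+12·15841) = (2819609,380196)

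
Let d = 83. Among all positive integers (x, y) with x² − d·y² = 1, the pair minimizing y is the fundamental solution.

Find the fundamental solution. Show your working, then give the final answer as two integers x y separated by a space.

[9; 9,18] for √83; ℓ=2 ⇒ convergent index 1
i=0: a=9 ⇒ p=9, q=1
i=1: a=9 ⇒ p=82, q=9
fundamental: x₁=82, y₁=9  (since 6724 − 83·81 = 1)

82 9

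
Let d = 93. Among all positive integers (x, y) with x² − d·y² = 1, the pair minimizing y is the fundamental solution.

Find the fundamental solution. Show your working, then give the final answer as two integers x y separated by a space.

√93 → a₀=9, period (1,1,1,4,6,4,1,1,1,18); ℓ=10 even so k=9
a_0=9:  p_0=9·1+0=9,  q_0=9·0+1=1
…
a_4=4:  p_4=4·29+19=135,  q_4=4·3+2=14
…
a_6=4:  p_6=4·839+135=3491,  q_6=4·87+14=362
…
a_8=1:  p_8=1·4330+3491=7821,  q_8=1·449+362=811
a_9=1:  p_9=1·7821+4330=12151,  q_9=1·811+449=1260
fundamental: x₁=12151, y₁=1260  (since 147646801 − 93·1587600 = 1)

12151 1260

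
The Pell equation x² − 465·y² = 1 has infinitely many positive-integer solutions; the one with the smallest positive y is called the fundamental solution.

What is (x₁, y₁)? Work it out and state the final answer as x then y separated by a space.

√465 = [21; 1,1,3,2,2,2,3,1,1,42, …], period ℓ=10 (even) → k=9
a_0=21:  p_0=21·1+0=21,  q_0=21·0+1=1
a_1=1:  p_1=1·21+1=22,  q_1=1·1+0=1
a_2=1:  p_2=1·22+21=43,  q_2=1·1+1=2
a_3=3:  p_3=3·43+22=151,  q_3=3·2+1=7
a_4=2:  p_4=2·151+43=345,  q_4=2·7+2=16
…
a_7=3:  p_7=3·2027+841=6922,  q_7=3·94+39=321
a_8=1:  p_8=1·6922+2027=8949,  q_8=1·321+94=415
a_9=1:  p_9=1·8949+6922=15871,  q_9=1·415+321=736
fundamental: x₁=15871, y₁=736  (since 251888641 − 465·541696 = 1)

15871 736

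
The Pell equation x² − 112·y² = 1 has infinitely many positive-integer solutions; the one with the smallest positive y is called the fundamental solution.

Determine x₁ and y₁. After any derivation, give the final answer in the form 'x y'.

127 12

√112 → a₀=10, period (1,1,2,1,1,20); ℓ=6 even so k=5
k=0  a_k=10  p_k/q_k = 10/1
…
k=4  a_k=1  p_k/q_k = 74/7
k=5  a_k=1  p_k/q_k = 127/12
(x₁, y₁) = (127, 12);  127² − 112·12² = 1 ✓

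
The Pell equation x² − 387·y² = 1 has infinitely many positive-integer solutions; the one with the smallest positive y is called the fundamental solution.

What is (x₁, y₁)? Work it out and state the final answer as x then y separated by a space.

3482 177

d=387: √d = [19; 1,2,19,2,1,38] (ℓ=6, even), read p_5/q_5
a_0=19:  p_0=19·1+0=19,  q_0=19·0+1=1
a_1=1:  p_1=1·19+1=20,  q_1=1·1+0=1
a_2=2:  p_2=2·20+19=59,  q_2=2·1+1=3
…
a_4=2:  p_4=2·1141+59=2341,  q_4=2·58+3=119
a_5=1:  p_5=1·2341+1141=3482,  q_5=1·119+58=177
fundamental: x₁=3482, y₁=177  (since 12124324 − 387·31329 = 1)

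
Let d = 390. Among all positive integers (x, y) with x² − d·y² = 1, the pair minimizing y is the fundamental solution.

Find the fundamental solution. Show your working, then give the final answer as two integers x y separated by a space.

79 4

[19; 1,2,1,38] for √390; ℓ=4 ⇒ convergent index 3
k=0  a_k=19  p_k/q_k = 19/1
…
k=2  a_k=2  p_k/q_k = 59/3
k=3  a_k=1  p_k/q_k = 79/4
fundamental: x₁=79, y₁=4  (since 6241 − 390·16 = 1)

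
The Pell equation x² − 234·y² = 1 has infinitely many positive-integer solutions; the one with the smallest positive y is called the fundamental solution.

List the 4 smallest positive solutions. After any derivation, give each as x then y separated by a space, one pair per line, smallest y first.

√234 = [15; 3,2,1,2,1,2,3,30, …], period ℓ=8 (even) → k=7
i=0: a=15 ⇒ p=15, q=1
…
i=3: a=1 ⇒ p=153, q=10
…
i=6: a=2 ⇒ p=1545, q=101
i=7: a=3 ⇒ p=5201, q=340
(x₁, y₁) = (5201, 340);  5201² − 234·340² = 1 ✓
(5201+340√234)^2 = 54100801 + 3536680√234
(5201+340√234)^3 = 562756526801 + 36788545020√234
(5201+340√234)^4 = 5853793337683201 + 382674441761360√234

5201 340
54100801 3536680
562756526801 36788545020
5853793337683201 382674441761360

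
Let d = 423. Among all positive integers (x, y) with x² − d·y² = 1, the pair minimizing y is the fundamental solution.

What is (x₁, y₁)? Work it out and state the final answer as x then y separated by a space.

d=423: √d = [20; 1,1,3,4,3,1,1,40] (ℓ=8, even), read p_7/q_7
k=0  a_k=20  p_k/q_k = 20/1
k=1  a_k=1  p_k/q_k = 21/1
k=2  a_k=1  p_k/q_k = 41/2
k=3  a_k=3  p_k/q_k = 144/7
k=4  a_k=4  p_k/q_k = 617/30
k=5  a_k=3  p_k/q_k = 1995/97
k=6  a_k=1  p_k/q_k = 2612/127
k=7  a_k=1  p_k/q_k = 4607/224
fundamental: x₁=4607, y₁=224  (since 21224449 − 423·50176 = 1)

4607 224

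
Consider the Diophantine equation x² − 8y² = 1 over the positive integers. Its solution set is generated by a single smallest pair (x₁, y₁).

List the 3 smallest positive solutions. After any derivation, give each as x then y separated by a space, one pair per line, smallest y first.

√8 → a₀=2, period (1,4); ℓ=2 even so k=1
i=0: a=2 ⇒ p=2, q=1
i=1: a=1 ⇒ p=3, q=1
→ (3, 1).  Check: 3²=9, 8·1²=8, difference 1.
n=2: (3,1)∘(3,1) = (3·3+8·1·1, 3·1+1·3) = (17,6)
n=3: (17,6)∘(3,1) = (3·17+8·1·6, 3·6+1·17) = (99,35)

3 1
17 6
99 35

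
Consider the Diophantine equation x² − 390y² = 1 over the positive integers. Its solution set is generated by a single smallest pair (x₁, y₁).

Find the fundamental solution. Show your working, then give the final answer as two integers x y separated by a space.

79 4

√390 → a₀=19, period (1,2,1,38); ℓ=4 even so k=3
i=0: a=19 ⇒ p=19, q=1
…
i=2: a=2 ⇒ p=59, q=3
i=3: a=1 ⇒ p=79, q=4
(x₁, y₁) = (79, 4);  79² − 390·4² = 1 ✓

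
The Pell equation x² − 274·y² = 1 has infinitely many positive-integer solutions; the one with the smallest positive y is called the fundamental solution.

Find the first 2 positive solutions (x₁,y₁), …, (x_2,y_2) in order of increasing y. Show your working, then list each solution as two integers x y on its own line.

√274 → a₀=16, period (1,1,4,4,1,1,32); ℓ=7 odd so k=13
i=0: a=16 ⇒ p=16, q=1
…
i=2: a=1 ⇒ p=33, q=2
…
i=11: a=4 ⇒ p=1770023, q=106931
i=12: a=1 ⇒ p=2189276, q=132259
i=13: a=1 ⇒ p=3959299, q=239190
→ (3959299, 239190).  Check: 3959299²=15676048571401, 274·239190²=15676048571400, difference 1.
(x_2, y_2) = (3959299·3959299 + 274·239190·239190, 3959299·239190 + 239190·3959299) = (31352097142801, 1894049455620)

3959299 239190
31352097142801 1894049455620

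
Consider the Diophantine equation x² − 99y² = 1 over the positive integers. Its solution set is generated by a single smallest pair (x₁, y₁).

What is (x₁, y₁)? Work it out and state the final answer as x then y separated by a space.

10 1

d=99: √d = [9; 1,18] (ℓ=2, even), read p_1/q_1
step 0: (9, 1)  from 9·(1,0) + (0,1)
step 1: (10, 1)  from 1·(9,1) + (1,0)
fundamental: x₁=10, y₁=1  (since 100 − 99·1 = 1)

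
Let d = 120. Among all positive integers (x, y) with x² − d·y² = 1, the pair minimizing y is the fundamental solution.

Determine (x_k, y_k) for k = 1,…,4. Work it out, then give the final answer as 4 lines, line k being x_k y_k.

11 1
241 22
5291 483
116161 10604

d=120: √d = [10; 1,20] (ℓ=2, even), read p_1/q_1
step 0: (10, 1)  from 10·(1,0) + (0,1)
step 1: (11, 1)  from 1·(10,1) + (1,0)
(x₁, y₁) = (11, 1);  11² − 120·1² = 1 ✓
n=2: (11,1)∘(11,1) = (11·11+120·1·1, 11·1+1·11) = (241,22)
n=3: (241,22)∘(11,1) = (11·241+120·1·22, 11·22+1·241) = (5291,483)
n=4: (5291,483)∘(11,1) = (11·5291+120·1·483, 11·483+1·5291) = (116161,10604)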